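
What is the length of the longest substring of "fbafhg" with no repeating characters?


Input: "fbafhg"
Sliding window (track last position of each char):
  Position 0 ('f'): window [0,0] length 1 -- new best
  Position 1 ('b'): window [0,1] length 2 -- new best
  Position 2 ('a'): window [0,2] length 3 -- new best
  Position 3 ('f'): repeat (last at 0), move window start to 1
  Position 3 ('f'): window [1,3] length 3
  Position 4 ('h'): window [1,4] length 4 -- new best
  Position 5 ('g'): window [1,5] length 5 -- new best
Longest substring with no repeats: "bafhg" with length 5

5


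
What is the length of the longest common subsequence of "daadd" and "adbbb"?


LCS of "daadd" and "adbbb"
DP table:
           a    d    b    b    b
      0    0    0    0    0    0
  d   0    0    1    1    1    1
  a   0    1    1    1    1    1
  a   0    1    1    1    1    1
  d   0    1    2    2    2    2
  d   0    1    2    2    2    2
LCS length = dp[5][5] = 2

2


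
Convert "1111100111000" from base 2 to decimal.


Input: "1111100111000" in base 2
Positional expansion:
  Digit '1' (value 1) x 2^12 = 4096
  Digit '1' (value 1) x 2^11 = 2048
  Digit '1' (value 1) x 2^10 = 1024
  Digit '1' (value 1) x 2^9 = 512
  Digit '1' (value 1) x 2^8 = 256
  Digit '0' (value 0) x 2^7 = 0
  Digit '0' (value 0) x 2^6 = 0
  Digit '1' (value 1) x 2^5 = 32
  Digit '1' (value 1) x 2^4 = 16
  Digit '1' (value 1) x 2^3 = 8
  Digit '0' (value 0) x 2^2 = 0
  Digit '0' (value 0) x 2^1 = 0
  Digit '0' (value 0) x 2^0 = 0
Sum = 7992

7992


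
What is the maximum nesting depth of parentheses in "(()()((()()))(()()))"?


Input: "(()()((()()))(()()))"
Tracking depth:
  Position 0 '(': depth becomes 1
  Position 1 '(': depth becomes 2
  Position 2 ')': depth becomes 1
  Position 3 '(': depth becomes 2
  Position 4 ')': depth becomes 1
  Position 5 '(': depth becomes 2
  Position 6 '(': depth becomes 3
  Position 7 '(': depth becomes 4
  Position 8 ')': depth becomes 3
  Position 9 '(': depth becomes 4
  Position 10 ')': depth becomes 3
  Position 11 ')': depth becomes 2
  Position 12 ')': depth becomes 1
  Position 13 '(': depth becomes 2
  Position 14 '(': depth becomes 3
  Position 15 ')': depth becomes 2
  Position 16 '(': depth becomes 3
  Position 17 ')': depth becomes 2
  Position 18 ')': depth becomes 1
  Position 19 ')': depth becomes 0
Maximum depth reached: 4

4


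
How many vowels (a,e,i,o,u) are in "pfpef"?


Input: pfpef
Checking each character:
  'p' at position 0: consonant
  'f' at position 1: consonant
  'p' at position 2: consonant
  'e' at position 3: vowel (running total: 1)
  'f' at position 4: consonant
Total vowels: 1

1


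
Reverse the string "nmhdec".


Input: nmhdec
Reading characters right to left:
  Position 5: 'c'
  Position 4: 'e'
  Position 3: 'd'
  Position 2: 'h'
  Position 1: 'm'
  Position 0: 'n'
Reversed: cedhmn

cedhmn


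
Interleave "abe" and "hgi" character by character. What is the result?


Interleaving "abe" and "hgi":
  Position 0: 'a' from first, 'h' from second => "ah"
  Position 1: 'b' from first, 'g' from second => "bg"
  Position 2: 'e' from first, 'i' from second => "ei"
Result: ahbgei

ahbgei


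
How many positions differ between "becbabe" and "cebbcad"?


Comparing "becbabe" and "cebbcad" position by position:
  Position 0: 'b' vs 'c' => DIFFER
  Position 1: 'e' vs 'e' => same
  Position 2: 'c' vs 'b' => DIFFER
  Position 3: 'b' vs 'b' => same
  Position 4: 'a' vs 'c' => DIFFER
  Position 5: 'b' vs 'a' => DIFFER
  Position 6: 'e' vs 'd' => DIFFER
Positions that differ: 5

5


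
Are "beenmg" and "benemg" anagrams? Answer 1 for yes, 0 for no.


Strings: "beenmg", "benemg"
Sorted first:  beegmn
Sorted second: beegmn
Sorted forms match => anagrams

1


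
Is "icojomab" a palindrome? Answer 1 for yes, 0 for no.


Input: icojomab
Reversed: bamojoci
  Compare pos 0 ('i') with pos 7 ('b'): MISMATCH
  Compare pos 1 ('c') with pos 6 ('a'): MISMATCH
  Compare pos 2 ('o') with pos 5 ('m'): MISMATCH
  Compare pos 3 ('j') with pos 4 ('o'): MISMATCH
Result: not a palindrome

0


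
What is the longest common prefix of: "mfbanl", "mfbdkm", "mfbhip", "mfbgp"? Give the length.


Words: mfbanl, mfbdkm, mfbhip, mfbgp
  Position 0: all 'm' => match
  Position 1: all 'f' => match
  Position 2: all 'b' => match
  Position 3: ('a', 'd', 'h', 'g') => mismatch, stop
LCP = "mfb" (length 3)

3


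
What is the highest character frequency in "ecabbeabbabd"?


Input: ecabbeabbabd
Character counts:
  'a': 3
  'b': 5
  'c': 1
  'd': 1
  'e': 2
Maximum frequency: 5

5


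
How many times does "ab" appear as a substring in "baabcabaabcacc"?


Searching for "ab" in "baabcabaabcacc"
Scanning each position:
  Position 0: "ba" => no
  Position 1: "aa" => no
  Position 2: "ab" => MATCH
  Position 3: "bc" => no
  Position 4: "ca" => no
  Position 5: "ab" => MATCH
  Position 6: "ba" => no
  Position 7: "aa" => no
  Position 8: "ab" => MATCH
  Position 9: "bc" => no
  Position 10: "ca" => no
  Position 11: "ac" => no
  Position 12: "cc" => no
Total occurrences: 3

3


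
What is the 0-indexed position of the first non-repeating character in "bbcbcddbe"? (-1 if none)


Input: bbcbcddbe
Character frequencies:
  'b': 4
  'c': 2
  'd': 2
  'e': 1
Scanning left to right for freq == 1:
  Position 0 ('b'): freq=4, skip
  Position 1 ('b'): freq=4, skip
  Position 2 ('c'): freq=2, skip
  Position 3 ('b'): freq=4, skip
  Position 4 ('c'): freq=2, skip
  Position 5 ('d'): freq=2, skip
  Position 6 ('d'): freq=2, skip
  Position 7 ('b'): freq=4, skip
  Position 8 ('e'): unique! => answer = 8

8


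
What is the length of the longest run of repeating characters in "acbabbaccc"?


Input: "acbabbaccc"
Scanning for longest run:
  Position 1 ('c'): new char, reset run to 1
  Position 2 ('b'): new char, reset run to 1
  Position 3 ('a'): new char, reset run to 1
  Position 4 ('b'): new char, reset run to 1
  Position 5 ('b'): continues run of 'b', length=2
  Position 6 ('a'): new char, reset run to 1
  Position 7 ('c'): new char, reset run to 1
  Position 8 ('c'): continues run of 'c', length=2
  Position 9 ('c'): continues run of 'c', length=3
Longest run: 'c' with length 3

3


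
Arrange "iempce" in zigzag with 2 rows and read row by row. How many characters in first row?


Zigzag "iempce" into 2 rows:
Placing characters:
  'i' => row 0
  'e' => row 1
  'm' => row 0
  'p' => row 1
  'c' => row 0
  'e' => row 1
Rows:
  Row 0: "imc"
  Row 1: "epe"
First row length: 3

3


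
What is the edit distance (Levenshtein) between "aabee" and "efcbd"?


Computing edit distance: "aabee" -> "efcbd"
DP table:
           e    f    c    b    d
      0    1    2    3    4    5
  a   1    1    2    3    4    5
  a   2    2    2    3    4    5
  b   3    3    3    3    3    4
  e   4    3    4    4    4    4
  e   5    4    4    5    5    5
Edit distance = dp[5][5] = 5

5


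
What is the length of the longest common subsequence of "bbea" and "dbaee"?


LCS of "bbea" and "dbaee"
DP table:
           d    b    a    e    e
      0    0    0    0    0    0
  b   0    0    1    1    1    1
  b   0    0    1    1    1    1
  e   0    0    1    1    2    2
  a   0    0    1    2    2    2
LCS length = dp[4][5] = 2

2


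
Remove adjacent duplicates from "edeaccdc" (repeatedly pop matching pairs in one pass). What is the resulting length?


Input: edeaccdc
Stack-based adjacent duplicate removal:
  Read 'e': push. Stack: e
  Read 'd': push. Stack: ed
  Read 'e': push. Stack: ede
  Read 'a': push. Stack: edea
  Read 'c': push. Stack: edeac
  Read 'c': matches stack top 'c' => pop. Stack: edea
  Read 'd': push. Stack: edead
  Read 'c': push. Stack: edeadc
Final stack: "edeadc" (length 6)

6


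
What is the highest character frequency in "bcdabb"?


Input: bcdabb
Character counts:
  'a': 1
  'b': 3
  'c': 1
  'd': 1
Maximum frequency: 3

3


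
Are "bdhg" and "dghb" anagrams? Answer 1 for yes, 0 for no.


Strings: "bdhg", "dghb"
Sorted first:  bdgh
Sorted second: bdgh
Sorted forms match => anagrams

1


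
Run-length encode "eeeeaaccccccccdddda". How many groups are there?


Input: eeeeaaccccccccdddda
Scanning for consecutive runs:
  Group 1: 'e' x 4 (positions 0-3)
  Group 2: 'a' x 2 (positions 4-5)
  Group 3: 'c' x 8 (positions 6-13)
  Group 4: 'd' x 4 (positions 14-17)
  Group 5: 'a' x 1 (positions 18-18)
Total groups: 5

5


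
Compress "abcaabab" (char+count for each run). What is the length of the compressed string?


Input: abcaabab
Runs:
  'a' x 1 => "a1"
  'b' x 1 => "b1"
  'c' x 1 => "c1"
  'a' x 2 => "a2"
  'b' x 1 => "b1"
  'a' x 1 => "a1"
  'b' x 1 => "b1"
Compressed: "a1b1c1a2b1a1b1"
Compressed length: 14

14


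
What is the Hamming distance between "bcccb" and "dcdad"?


Comparing "bcccb" and "dcdad" position by position:
  Position 0: 'b' vs 'd' => differ
  Position 1: 'c' vs 'c' => same
  Position 2: 'c' vs 'd' => differ
  Position 3: 'c' vs 'a' => differ
  Position 4: 'b' vs 'd' => differ
Total differences (Hamming distance): 4

4


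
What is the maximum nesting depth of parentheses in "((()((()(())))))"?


Input: "((()((()(())))))"
Tracking depth:
  Position 0 '(': depth becomes 1
  Position 1 '(': depth becomes 2
  Position 2 '(': depth becomes 3
  Position 3 ')': depth becomes 2
  Position 4 '(': depth becomes 3
  Position 5 '(': depth becomes 4
  Position 6 '(': depth becomes 5
  Position 7 ')': depth becomes 4
  Position 8 '(': depth becomes 5
  Position 9 '(': depth becomes 6
  Position 10 ')': depth becomes 5
  Position 11 ')': depth becomes 4
  Position 12 ')': depth becomes 3
  Position 13 ')': depth becomes 2
  Position 14 ')': depth becomes 1
  Position 15 ')': depth becomes 0
Maximum depth reached: 6

6


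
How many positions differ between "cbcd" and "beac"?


Comparing "cbcd" and "beac" position by position:
  Position 0: 'c' vs 'b' => DIFFER
  Position 1: 'b' vs 'e' => DIFFER
  Position 2: 'c' vs 'a' => DIFFER
  Position 3: 'd' vs 'c' => DIFFER
Positions that differ: 4

4


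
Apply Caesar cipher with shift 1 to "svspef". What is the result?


Caesar cipher: shift "svspef" by 1
  's' (pos 18) + 1 = pos 19 = 't'
  'v' (pos 21) + 1 = pos 22 = 'w'
  's' (pos 18) + 1 = pos 19 = 't'
  'p' (pos 15) + 1 = pos 16 = 'q'
  'e' (pos 4) + 1 = pos 5 = 'f'
  'f' (pos 5) + 1 = pos 6 = 'g'
Result: twtqfg

twtqfg


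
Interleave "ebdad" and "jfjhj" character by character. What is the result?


Interleaving "ebdad" and "jfjhj":
  Position 0: 'e' from first, 'j' from second => "ej"
  Position 1: 'b' from first, 'f' from second => "bf"
  Position 2: 'd' from first, 'j' from second => "dj"
  Position 3: 'a' from first, 'h' from second => "ah"
  Position 4: 'd' from first, 'j' from second => "dj"
Result: ejbfdjahdj

ejbfdjahdj


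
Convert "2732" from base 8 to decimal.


Input: "2732" in base 8
Positional expansion:
  Digit '2' (value 2) x 8^3 = 1024
  Digit '7' (value 7) x 8^2 = 448
  Digit '3' (value 3) x 8^1 = 24
  Digit '2' (value 2) x 8^0 = 2
Sum = 1498

1498


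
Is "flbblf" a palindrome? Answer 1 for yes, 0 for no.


Input: flbblf
Reversed: flbblf
  Compare pos 0 ('f') with pos 5 ('f'): match
  Compare pos 1 ('l') with pos 4 ('l'): match
  Compare pos 2 ('b') with pos 3 ('b'): match
Result: palindrome

1


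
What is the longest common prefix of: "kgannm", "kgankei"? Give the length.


Words: kgannm, kgankei
  Position 0: all 'k' => match
  Position 1: all 'g' => match
  Position 2: all 'a' => match
  Position 3: all 'n' => match
  Position 4: ('n', 'k') => mismatch, stop
LCP = "kgan" (length 4)

4


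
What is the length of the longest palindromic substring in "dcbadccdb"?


Input: "dcbadccdb"
Checking substrings for palindromes:
  [4:8] "dccd" (len 4) => palindrome
  [5:7] "cc" (len 2) => palindrome
Longest palindromic substring: "dccd" with length 4

4


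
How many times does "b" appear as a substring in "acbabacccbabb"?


Searching for "b" in "acbabacccbabb"
Scanning each position:
  Position 0: "a" => no
  Position 1: "c" => no
  Position 2: "b" => MATCH
  Position 3: "a" => no
  Position 4: "b" => MATCH
  Position 5: "a" => no
  Position 6: "c" => no
  Position 7: "c" => no
  Position 8: "c" => no
  Position 9: "b" => MATCH
  Position 10: "a" => no
  Position 11: "b" => MATCH
  Position 12: "b" => MATCH
Total occurrences: 5

5


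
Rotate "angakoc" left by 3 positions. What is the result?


Input: "angakoc", rotate left by 3
First 3 characters: "ang"
Remaining characters: "akoc"
Concatenate remaining + first: "akoc" + "ang" = "akocang"

akocang


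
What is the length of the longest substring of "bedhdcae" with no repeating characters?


Input: "bedhdcae"
Sliding window (track last position of each char):
  Position 0 ('b'): window [0,0] length 1 -- new best
  Position 1 ('e'): window [0,1] length 2 -- new best
  Position 2 ('d'): window [0,2] length 3 -- new best
  Position 3 ('h'): window [0,3] length 4 -- new best
  Position 4 ('d'): repeat (last at 2), move window start to 3
  Position 4 ('d'): window [3,4] length 2
  Position 5 ('c'): window [3,5] length 3
  Position 6 ('a'): window [3,6] length 4
  Position 7 ('e'): window [3,7] length 5 -- new best
Longest substring with no repeats: "hdcae" with length 5

5


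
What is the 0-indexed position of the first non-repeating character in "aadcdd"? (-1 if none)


Input: aadcdd
Character frequencies:
  'a': 2
  'c': 1
  'd': 3
Scanning left to right for freq == 1:
  Position 0 ('a'): freq=2, skip
  Position 1 ('a'): freq=2, skip
  Position 2 ('d'): freq=3, skip
  Position 3 ('c'): unique! => answer = 3

3


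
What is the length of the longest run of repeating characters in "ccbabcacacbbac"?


Input: "ccbabcacacbbac"
Scanning for longest run:
  Position 1 ('c'): continues run of 'c', length=2
  Position 2 ('b'): new char, reset run to 1
  Position 3 ('a'): new char, reset run to 1
  Position 4 ('b'): new char, reset run to 1
  Position 5 ('c'): new char, reset run to 1
  Position 6 ('a'): new char, reset run to 1
  Position 7 ('c'): new char, reset run to 1
  Position 8 ('a'): new char, reset run to 1
  Position 9 ('c'): new char, reset run to 1
  Position 10 ('b'): new char, reset run to 1
  Position 11 ('b'): continues run of 'b', length=2
  Position 12 ('a'): new char, reset run to 1
  Position 13 ('c'): new char, reset run to 1
Longest run: 'c' with length 2

2


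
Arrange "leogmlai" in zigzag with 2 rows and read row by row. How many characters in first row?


Zigzag "leogmlai" into 2 rows:
Placing characters:
  'l' => row 0
  'e' => row 1
  'o' => row 0
  'g' => row 1
  'm' => row 0
  'l' => row 1
  'a' => row 0
  'i' => row 1
Rows:
  Row 0: "loma"
  Row 1: "egli"
First row length: 4

4


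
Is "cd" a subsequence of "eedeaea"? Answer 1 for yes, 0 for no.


Check if "cd" is a subsequence of "eedeaea"
Greedy scan:
  Position 0 ('e'): no match needed
  Position 1 ('e'): no match needed
  Position 2 ('d'): no match needed
  Position 3 ('e'): no match needed
  Position 4 ('a'): no match needed
  Position 5 ('e'): no match needed
  Position 6 ('a'): no match needed
Only matched 0/2 characters => not a subsequence

0


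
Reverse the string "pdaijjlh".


Input: pdaijjlh
Reading characters right to left:
  Position 7: 'h'
  Position 6: 'l'
  Position 5: 'j'
  Position 4: 'j'
  Position 3: 'i'
  Position 2: 'a'
  Position 1: 'd'
  Position 0: 'p'
Reversed: hljjiadp

hljjiadp


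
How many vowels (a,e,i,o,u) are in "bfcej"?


Input: bfcej
Checking each character:
  'b' at position 0: consonant
  'f' at position 1: consonant
  'c' at position 2: consonant
  'e' at position 3: vowel (running total: 1)
  'j' at position 4: consonant
Total vowels: 1

1


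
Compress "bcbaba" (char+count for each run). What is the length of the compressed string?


Input: bcbaba
Runs:
  'b' x 1 => "b1"
  'c' x 1 => "c1"
  'b' x 1 => "b1"
  'a' x 1 => "a1"
  'b' x 1 => "b1"
  'a' x 1 => "a1"
Compressed: "b1c1b1a1b1a1"
Compressed length: 12

12


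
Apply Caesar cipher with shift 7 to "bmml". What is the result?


Caesar cipher: shift "bmml" by 7
  'b' (pos 1) + 7 = pos 8 = 'i'
  'm' (pos 12) + 7 = pos 19 = 't'
  'm' (pos 12) + 7 = pos 19 = 't'
  'l' (pos 11) + 7 = pos 18 = 's'
Result: itts

itts


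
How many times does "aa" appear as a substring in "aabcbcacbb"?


Searching for "aa" in "aabcbcacbb"
Scanning each position:
  Position 0: "aa" => MATCH
  Position 1: "ab" => no
  Position 2: "bc" => no
  Position 3: "cb" => no
  Position 4: "bc" => no
  Position 5: "ca" => no
  Position 6: "ac" => no
  Position 7: "cb" => no
  Position 8: "bb" => no
Total occurrences: 1

1


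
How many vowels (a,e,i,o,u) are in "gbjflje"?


Input: gbjflje
Checking each character:
  'g' at position 0: consonant
  'b' at position 1: consonant
  'j' at position 2: consonant
  'f' at position 3: consonant
  'l' at position 4: consonant
  'j' at position 5: consonant
  'e' at position 6: vowel (running total: 1)
Total vowels: 1

1


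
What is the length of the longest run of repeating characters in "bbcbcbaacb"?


Input: "bbcbcbaacb"
Scanning for longest run:
  Position 1 ('b'): continues run of 'b', length=2
  Position 2 ('c'): new char, reset run to 1
  Position 3 ('b'): new char, reset run to 1
  Position 4 ('c'): new char, reset run to 1
  Position 5 ('b'): new char, reset run to 1
  Position 6 ('a'): new char, reset run to 1
  Position 7 ('a'): continues run of 'a', length=2
  Position 8 ('c'): new char, reset run to 1
  Position 9 ('b'): new char, reset run to 1
Longest run: 'b' with length 2

2


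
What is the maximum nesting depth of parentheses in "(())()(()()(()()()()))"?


Input: "(())()(()()(()()()()))"
Tracking depth:
  Position 0 '(': depth becomes 1
  Position 1 '(': depth becomes 2
  Position 2 ')': depth becomes 1
  Position 3 ')': depth becomes 0
  Position 4 '(': depth becomes 1
  Position 5 ')': depth becomes 0
  Position 6 '(': depth becomes 1
  Position 7 '(': depth becomes 2
  Position 8 ')': depth becomes 1
  Position 9 '(': depth becomes 2
  Position 10 ')': depth becomes 1
  Position 11 '(': depth becomes 2
  Position 12 '(': depth becomes 3
  Position 13 ')': depth becomes 2
  Position 14 '(': depth becomes 3
  Position 15 ')': depth becomes 2
  Position 16 '(': depth becomes 3
  Position 17 ')': depth becomes 2
  Position 18 '(': depth becomes 3
  Position 19 ')': depth becomes 2
  Position 20 ')': depth becomes 1
  Position 21 ')': depth becomes 0
Maximum depth reached: 3

3


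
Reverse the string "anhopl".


Input: anhopl
Reading characters right to left:
  Position 5: 'l'
  Position 4: 'p'
  Position 3: 'o'
  Position 2: 'h'
  Position 1: 'n'
  Position 0: 'a'
Reversed: lpohna

lpohna


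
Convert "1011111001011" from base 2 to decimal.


Input: "1011111001011" in base 2
Positional expansion:
  Digit '1' (value 1) x 2^12 = 4096
  Digit '0' (value 0) x 2^11 = 0
  Digit '1' (value 1) x 2^10 = 1024
  Digit '1' (value 1) x 2^9 = 512
  Digit '1' (value 1) x 2^8 = 256
  Digit '1' (value 1) x 2^7 = 128
  Digit '1' (value 1) x 2^6 = 64
  Digit '0' (value 0) x 2^5 = 0
  Digit '0' (value 0) x 2^4 = 0
  Digit '1' (value 1) x 2^3 = 8
  Digit '0' (value 0) x 2^2 = 0
  Digit '1' (value 1) x 2^1 = 2
  Digit '1' (value 1) x 2^0 = 1
Sum = 6091

6091


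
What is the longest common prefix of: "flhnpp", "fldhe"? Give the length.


Words: flhnpp, fldhe
  Position 0: all 'f' => match
  Position 1: all 'l' => match
  Position 2: ('h', 'd') => mismatch, stop
LCP = "fl" (length 2)

2


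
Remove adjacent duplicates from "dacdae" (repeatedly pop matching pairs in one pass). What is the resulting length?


Input: dacdae
Stack-based adjacent duplicate removal:
  Read 'd': push. Stack: d
  Read 'a': push. Stack: da
  Read 'c': push. Stack: dac
  Read 'd': push. Stack: dacd
  Read 'a': push. Stack: dacda
  Read 'e': push. Stack: dacdae
Final stack: "dacdae" (length 6)

6


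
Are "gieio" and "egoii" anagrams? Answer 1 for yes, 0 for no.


Strings: "gieio", "egoii"
Sorted first:  egiio
Sorted second: egiio
Sorted forms match => anagrams

1


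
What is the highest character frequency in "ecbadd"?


Input: ecbadd
Character counts:
  'a': 1
  'b': 1
  'c': 1
  'd': 2
  'e': 1
Maximum frequency: 2

2


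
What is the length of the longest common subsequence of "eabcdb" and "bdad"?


LCS of "eabcdb" and "bdad"
DP table:
           b    d    a    d
      0    0    0    0    0
  e   0    0    0    0    0
  a   0    0    0    1    1
  b   0    1    1    1    1
  c   0    1    1    1    1
  d   0    1    2    2    2
  b   0    1    2    2    2
LCS length = dp[6][4] = 2

2


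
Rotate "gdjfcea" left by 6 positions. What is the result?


Input: "gdjfcea", rotate left by 6
First 6 characters: "gdjfce"
Remaining characters: "a"
Concatenate remaining + first: "a" + "gdjfce" = "agdjfce"

agdjfce


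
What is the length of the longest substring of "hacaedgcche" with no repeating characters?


Input: "hacaedgcche"
Sliding window (track last position of each char):
  Position 0 ('h'): window [0,0] length 1 -- new best
  Position 1 ('a'): window [0,1] length 2 -- new best
  Position 2 ('c'): window [0,2] length 3 -- new best
  Position 3 ('a'): repeat (last at 1), move window start to 2
  Position 3 ('a'): window [2,3] length 2
  Position 4 ('e'): window [2,4] length 3
  Position 5 ('d'): window [2,5] length 4 -- new best
  Position 6 ('g'): window [2,6] length 5 -- new best
  Position 7 ('c'): repeat (last at 2), move window start to 3
  Position 7 ('c'): window [3,7] length 5
  Position 8 ('c'): repeat (last at 7), move window start to 8
  Position 8 ('c'): window [8,8] length 1
  Position 9 ('h'): window [8,9] length 2
  Position 10 ('e'): window [8,10] length 3
Longest substring with no repeats: "caedg" with length 5

5


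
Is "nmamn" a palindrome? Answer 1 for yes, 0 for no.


Input: nmamn
Reversed: nmamn
  Compare pos 0 ('n') with pos 4 ('n'): match
  Compare pos 1 ('m') with pos 3 ('m'): match
Result: palindrome

1


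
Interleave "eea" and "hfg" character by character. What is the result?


Interleaving "eea" and "hfg":
  Position 0: 'e' from first, 'h' from second => "eh"
  Position 1: 'e' from first, 'f' from second => "ef"
  Position 2: 'a' from first, 'g' from second => "ag"
Result: ehefag

ehefag


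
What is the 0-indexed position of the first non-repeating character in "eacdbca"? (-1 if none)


Input: eacdbca
Character frequencies:
  'a': 2
  'b': 1
  'c': 2
  'd': 1
  'e': 1
Scanning left to right for freq == 1:
  Position 0 ('e'): unique! => answer = 0

0


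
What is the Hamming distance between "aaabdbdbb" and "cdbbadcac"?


Comparing "aaabdbdbb" and "cdbbadcac" position by position:
  Position 0: 'a' vs 'c' => differ
  Position 1: 'a' vs 'd' => differ
  Position 2: 'a' vs 'b' => differ
  Position 3: 'b' vs 'b' => same
  Position 4: 'd' vs 'a' => differ
  Position 5: 'b' vs 'd' => differ
  Position 6: 'd' vs 'c' => differ
  Position 7: 'b' vs 'a' => differ
  Position 8: 'b' vs 'c' => differ
Total differences (Hamming distance): 8

8


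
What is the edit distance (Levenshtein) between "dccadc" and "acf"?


Computing edit distance: "dccadc" -> "acf"
DP table:
           a    c    f
      0    1    2    3
  d   1    1    2    3
  c   2    2    1    2
  c   3    3    2    2
  a   4    3    3    3
  d   5    4    4    4
  c   6    5    4    5
Edit distance = dp[6][3] = 5

5


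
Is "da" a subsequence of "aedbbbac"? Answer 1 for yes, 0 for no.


Check if "da" is a subsequence of "aedbbbac"
Greedy scan:
  Position 0 ('a'): no match needed
  Position 1 ('e'): no match needed
  Position 2 ('d'): matches sub[0] = 'd'
  Position 3 ('b'): no match needed
  Position 4 ('b'): no match needed
  Position 5 ('b'): no match needed
  Position 6 ('a'): matches sub[1] = 'a'
  Position 7 ('c'): no match needed
All 2 characters matched => is a subsequence

1


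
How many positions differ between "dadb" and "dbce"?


Comparing "dadb" and "dbce" position by position:
  Position 0: 'd' vs 'd' => same
  Position 1: 'a' vs 'b' => DIFFER
  Position 2: 'd' vs 'c' => DIFFER
  Position 3: 'b' vs 'e' => DIFFER
Positions that differ: 3

3


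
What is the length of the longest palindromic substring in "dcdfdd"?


Input: "dcdfdd"
Checking substrings for palindromes:
  [0:3] "dcd" (len 3) => palindrome
  [2:5] "dfd" (len 3) => palindrome
  [4:6] "dd" (len 2) => palindrome
Longest palindromic substring: "dcd" with length 3

3


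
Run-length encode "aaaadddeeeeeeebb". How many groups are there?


Input: aaaadddeeeeeeebb
Scanning for consecutive runs:
  Group 1: 'a' x 4 (positions 0-3)
  Group 2: 'd' x 3 (positions 4-6)
  Group 3: 'e' x 7 (positions 7-13)
  Group 4: 'b' x 2 (positions 14-15)
Total groups: 4

4


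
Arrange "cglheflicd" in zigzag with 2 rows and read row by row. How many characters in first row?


Zigzag "cglheflicd" into 2 rows:
Placing characters:
  'c' => row 0
  'g' => row 1
  'l' => row 0
  'h' => row 1
  'e' => row 0
  'f' => row 1
  'l' => row 0
  'i' => row 1
  'c' => row 0
  'd' => row 1
Rows:
  Row 0: "clelc"
  Row 1: "ghfid"
First row length: 5

5


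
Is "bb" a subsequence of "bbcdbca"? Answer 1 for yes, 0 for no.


Check if "bb" is a subsequence of "bbcdbca"
Greedy scan:
  Position 0 ('b'): matches sub[0] = 'b'
  Position 1 ('b'): matches sub[1] = 'b'
  Position 2 ('c'): no match needed
  Position 3 ('d'): no match needed
  Position 4 ('b'): no match needed
  Position 5 ('c'): no match needed
  Position 6 ('a'): no match needed
All 2 characters matched => is a subsequence

1


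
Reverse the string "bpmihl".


Input: bpmihl
Reading characters right to left:
  Position 5: 'l'
  Position 4: 'h'
  Position 3: 'i'
  Position 2: 'm'
  Position 1: 'p'
  Position 0: 'b'
Reversed: lhimpb

lhimpb


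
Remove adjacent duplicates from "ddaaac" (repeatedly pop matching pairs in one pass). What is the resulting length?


Input: ddaaac
Stack-based adjacent duplicate removal:
  Read 'd': push. Stack: d
  Read 'd': matches stack top 'd' => pop. Stack: (empty)
  Read 'a': push. Stack: a
  Read 'a': matches stack top 'a' => pop. Stack: (empty)
  Read 'a': push. Stack: a
  Read 'c': push. Stack: ac
Final stack: "ac" (length 2)

2


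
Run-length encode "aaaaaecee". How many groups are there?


Input: aaaaaecee
Scanning for consecutive runs:
  Group 1: 'a' x 5 (positions 0-4)
  Group 2: 'e' x 1 (positions 5-5)
  Group 3: 'c' x 1 (positions 6-6)
  Group 4: 'e' x 2 (positions 7-8)
Total groups: 4

4


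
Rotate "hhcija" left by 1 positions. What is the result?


Input: "hhcija", rotate left by 1
First 1 characters: "h"
Remaining characters: "hcija"
Concatenate remaining + first: "hcija" + "h" = "hcijah"

hcijah


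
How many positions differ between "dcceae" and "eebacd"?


Comparing "dcceae" and "eebacd" position by position:
  Position 0: 'd' vs 'e' => DIFFER
  Position 1: 'c' vs 'e' => DIFFER
  Position 2: 'c' vs 'b' => DIFFER
  Position 3: 'e' vs 'a' => DIFFER
  Position 4: 'a' vs 'c' => DIFFER
  Position 5: 'e' vs 'd' => DIFFER
Positions that differ: 6

6


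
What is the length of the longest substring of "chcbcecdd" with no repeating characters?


Input: "chcbcecdd"
Sliding window (track last position of each char):
  Position 0 ('c'): window [0,0] length 1 -- new best
  Position 1 ('h'): window [0,1] length 2 -- new best
  Position 2 ('c'): repeat (last at 0), move window start to 1
  Position 2 ('c'): window [1,2] length 2
  Position 3 ('b'): window [1,3] length 3 -- new best
  Position 4 ('c'): repeat (last at 2), move window start to 3
  Position 4 ('c'): window [3,4] length 2
  Position 5 ('e'): window [3,5] length 3
  Position 6 ('c'): repeat (last at 4), move window start to 5
  Position 6 ('c'): window [5,6] length 2
  Position 7 ('d'): window [5,7] length 3
  Position 8 ('d'): repeat (last at 7), move window start to 8
  Position 8 ('d'): window [8,8] length 1
Longest substring with no repeats: "hcb" with length 3

3


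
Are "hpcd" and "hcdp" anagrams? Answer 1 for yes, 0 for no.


Strings: "hpcd", "hcdp"
Sorted first:  cdhp
Sorted second: cdhp
Sorted forms match => anagrams

1


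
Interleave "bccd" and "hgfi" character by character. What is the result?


Interleaving "bccd" and "hgfi":
  Position 0: 'b' from first, 'h' from second => "bh"
  Position 1: 'c' from first, 'g' from second => "cg"
  Position 2: 'c' from first, 'f' from second => "cf"
  Position 3: 'd' from first, 'i' from second => "di"
Result: bhcgcfdi

bhcgcfdi


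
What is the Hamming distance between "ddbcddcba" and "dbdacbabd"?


Comparing "ddbcddcba" and "dbdacbabd" position by position:
  Position 0: 'd' vs 'd' => same
  Position 1: 'd' vs 'b' => differ
  Position 2: 'b' vs 'd' => differ
  Position 3: 'c' vs 'a' => differ
  Position 4: 'd' vs 'c' => differ
  Position 5: 'd' vs 'b' => differ
  Position 6: 'c' vs 'a' => differ
  Position 7: 'b' vs 'b' => same
  Position 8: 'a' vs 'd' => differ
Total differences (Hamming distance): 7

7


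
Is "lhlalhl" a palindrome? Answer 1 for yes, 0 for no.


Input: lhlalhl
Reversed: lhlalhl
  Compare pos 0 ('l') with pos 6 ('l'): match
  Compare pos 1 ('h') with pos 5 ('h'): match
  Compare pos 2 ('l') with pos 4 ('l'): match
Result: palindrome

1


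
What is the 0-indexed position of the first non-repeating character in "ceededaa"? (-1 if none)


Input: ceededaa
Character frequencies:
  'a': 2
  'c': 1
  'd': 2
  'e': 3
Scanning left to right for freq == 1:
  Position 0 ('c'): unique! => answer = 0

0


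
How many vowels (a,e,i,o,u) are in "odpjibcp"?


Input: odpjibcp
Checking each character:
  'o' at position 0: vowel (running total: 1)
  'd' at position 1: consonant
  'p' at position 2: consonant
  'j' at position 3: consonant
  'i' at position 4: vowel (running total: 2)
  'b' at position 5: consonant
  'c' at position 6: consonant
  'p' at position 7: consonant
Total vowels: 2

2


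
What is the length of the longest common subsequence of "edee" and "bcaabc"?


LCS of "edee" and "bcaabc"
DP table:
           b    c    a    a    b    c
      0    0    0    0    0    0    0
  e   0    0    0    0    0    0    0
  d   0    0    0    0    0    0    0
  e   0    0    0    0    0    0    0
  e   0    0    0    0    0    0    0
LCS length = dp[4][6] = 0

0


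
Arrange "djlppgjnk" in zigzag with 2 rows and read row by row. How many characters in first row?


Zigzag "djlppgjnk" into 2 rows:
Placing characters:
  'd' => row 0
  'j' => row 1
  'l' => row 0
  'p' => row 1
  'p' => row 0
  'g' => row 1
  'j' => row 0
  'n' => row 1
  'k' => row 0
Rows:
  Row 0: "dlpjk"
  Row 1: "jpgn"
First row length: 5

5


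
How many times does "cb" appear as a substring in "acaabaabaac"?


Searching for "cb" in "acaabaabaac"
Scanning each position:
  Position 0: "ac" => no
  Position 1: "ca" => no
  Position 2: "aa" => no
  Position 3: "ab" => no
  Position 4: "ba" => no
  Position 5: "aa" => no
  Position 6: "ab" => no
  Position 7: "ba" => no
  Position 8: "aa" => no
  Position 9: "ac" => no
Total occurrences: 0

0


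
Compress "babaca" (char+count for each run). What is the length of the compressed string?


Input: babaca
Runs:
  'b' x 1 => "b1"
  'a' x 1 => "a1"
  'b' x 1 => "b1"
  'a' x 1 => "a1"
  'c' x 1 => "c1"
  'a' x 1 => "a1"
Compressed: "b1a1b1a1c1a1"
Compressed length: 12

12


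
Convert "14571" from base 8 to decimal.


Input: "14571" in base 8
Positional expansion:
  Digit '1' (value 1) x 8^4 = 4096
  Digit '4' (value 4) x 8^3 = 2048
  Digit '5' (value 5) x 8^2 = 320
  Digit '7' (value 7) x 8^1 = 56
  Digit '1' (value 1) x 8^0 = 1
Sum = 6521

6521


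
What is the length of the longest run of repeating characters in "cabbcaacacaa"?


Input: "cabbcaacacaa"
Scanning for longest run:
  Position 1 ('a'): new char, reset run to 1
  Position 2 ('b'): new char, reset run to 1
  Position 3 ('b'): continues run of 'b', length=2
  Position 4 ('c'): new char, reset run to 1
  Position 5 ('a'): new char, reset run to 1
  Position 6 ('a'): continues run of 'a', length=2
  Position 7 ('c'): new char, reset run to 1
  Position 8 ('a'): new char, reset run to 1
  Position 9 ('c'): new char, reset run to 1
  Position 10 ('a'): new char, reset run to 1
  Position 11 ('a'): continues run of 'a', length=2
Longest run: 'b' with length 2

2


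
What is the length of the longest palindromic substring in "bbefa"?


Input: "bbefa"
Checking substrings for palindromes:
  [0:2] "bb" (len 2) => palindrome
Longest palindromic substring: "bb" with length 2

2


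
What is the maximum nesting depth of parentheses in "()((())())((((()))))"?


Input: "()((())())((((()))))"
Tracking depth:
  Position 0 '(': depth becomes 1
  Position 1 ')': depth becomes 0
  Position 2 '(': depth becomes 1
  Position 3 '(': depth becomes 2
  Position 4 '(': depth becomes 3
  Position 5 ')': depth becomes 2
  Position 6 ')': depth becomes 1
  Position 7 '(': depth becomes 2
  Position 8 ')': depth becomes 1
  Position 9 ')': depth becomes 0
  Position 10 '(': depth becomes 1
  Position 11 '(': depth becomes 2
  Position 12 '(': depth becomes 3
  Position 13 '(': depth becomes 4
  Position 14 '(': depth becomes 5
  Position 15 ')': depth becomes 4
  Position 16 ')': depth becomes 3
  Position 17 ')': depth becomes 2
  Position 18 ')': depth becomes 1
  Position 19 ')': depth becomes 0
Maximum depth reached: 5

5


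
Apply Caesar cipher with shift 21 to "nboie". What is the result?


Caesar cipher: shift "nboie" by 21
  'n' (pos 13) + 21 = pos 8 = 'i'
  'b' (pos 1) + 21 = pos 22 = 'w'
  'o' (pos 14) + 21 = pos 9 = 'j'
  'i' (pos 8) + 21 = pos 3 = 'd'
  'e' (pos 4) + 21 = pos 25 = 'z'
Result: iwjdz

iwjdz


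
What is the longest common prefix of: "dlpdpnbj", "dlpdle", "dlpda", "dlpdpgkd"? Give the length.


Words: dlpdpnbj, dlpdle, dlpda, dlpdpgkd
  Position 0: all 'd' => match
  Position 1: all 'l' => match
  Position 2: all 'p' => match
  Position 3: all 'd' => match
  Position 4: ('p', 'l', 'a', 'p') => mismatch, stop
LCP = "dlpd" (length 4)

4


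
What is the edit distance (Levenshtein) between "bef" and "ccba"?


Computing edit distance: "bef" -> "ccba"
DP table:
           c    c    b    a
      0    1    2    3    4
  b   1    1    2    2    3
  e   2    2    2    3    3
  f   3    3    3    3    4
Edit distance = dp[3][4] = 4

4


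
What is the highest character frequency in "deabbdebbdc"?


Input: deabbdebbdc
Character counts:
  'a': 1
  'b': 4
  'c': 1
  'd': 3
  'e': 2
Maximum frequency: 4

4


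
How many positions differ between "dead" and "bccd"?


Comparing "dead" and "bccd" position by position:
  Position 0: 'd' vs 'b' => DIFFER
  Position 1: 'e' vs 'c' => DIFFER
  Position 2: 'a' vs 'c' => DIFFER
  Position 3: 'd' vs 'd' => same
Positions that differ: 3

3


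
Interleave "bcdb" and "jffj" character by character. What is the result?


Interleaving "bcdb" and "jffj":
  Position 0: 'b' from first, 'j' from second => "bj"
  Position 1: 'c' from first, 'f' from second => "cf"
  Position 2: 'd' from first, 'f' from second => "df"
  Position 3: 'b' from first, 'j' from second => "bj"
Result: bjcfdfbj

bjcfdfbj


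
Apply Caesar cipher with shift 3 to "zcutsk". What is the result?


Caesar cipher: shift "zcutsk" by 3
  'z' (pos 25) + 3 = pos 2 = 'c'
  'c' (pos 2) + 3 = pos 5 = 'f'
  'u' (pos 20) + 3 = pos 23 = 'x'
  't' (pos 19) + 3 = pos 22 = 'w'
  's' (pos 18) + 3 = pos 21 = 'v'
  'k' (pos 10) + 3 = pos 13 = 'n'
Result: cfxwvn

cfxwvn


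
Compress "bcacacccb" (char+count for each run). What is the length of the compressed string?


Input: bcacacccb
Runs:
  'b' x 1 => "b1"
  'c' x 1 => "c1"
  'a' x 1 => "a1"
  'c' x 1 => "c1"
  'a' x 1 => "a1"
  'c' x 3 => "c3"
  'b' x 1 => "b1"
Compressed: "b1c1a1c1a1c3b1"
Compressed length: 14

14


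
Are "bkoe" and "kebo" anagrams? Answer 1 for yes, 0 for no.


Strings: "bkoe", "kebo"
Sorted first:  beko
Sorted second: beko
Sorted forms match => anagrams

1


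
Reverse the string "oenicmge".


Input: oenicmge
Reading characters right to left:
  Position 7: 'e'
  Position 6: 'g'
  Position 5: 'm'
  Position 4: 'c'
  Position 3: 'i'
  Position 2: 'n'
  Position 1: 'e'
  Position 0: 'o'
Reversed: egmcineo

egmcineo


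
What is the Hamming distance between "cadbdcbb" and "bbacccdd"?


Comparing "cadbdcbb" and "bbacccdd" position by position:
  Position 0: 'c' vs 'b' => differ
  Position 1: 'a' vs 'b' => differ
  Position 2: 'd' vs 'a' => differ
  Position 3: 'b' vs 'c' => differ
  Position 4: 'd' vs 'c' => differ
  Position 5: 'c' vs 'c' => same
  Position 6: 'b' vs 'd' => differ
  Position 7: 'b' vs 'd' => differ
Total differences (Hamming distance): 7

7


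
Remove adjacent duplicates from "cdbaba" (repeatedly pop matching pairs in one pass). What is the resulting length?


Input: cdbaba
Stack-based adjacent duplicate removal:
  Read 'c': push. Stack: c
  Read 'd': push. Stack: cd
  Read 'b': push. Stack: cdb
  Read 'a': push. Stack: cdba
  Read 'b': push. Stack: cdbab
  Read 'a': push. Stack: cdbaba
Final stack: "cdbaba" (length 6)

6


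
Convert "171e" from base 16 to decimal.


Input: "171e" in base 16
Positional expansion:
  Digit '1' (value 1) x 16^3 = 4096
  Digit '7' (value 7) x 16^2 = 1792
  Digit '1' (value 1) x 16^1 = 16
  Digit 'e' (value 14) x 16^0 = 14
Sum = 5918

5918


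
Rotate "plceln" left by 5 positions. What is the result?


Input: "plceln", rotate left by 5
First 5 characters: "plcel"
Remaining characters: "n"
Concatenate remaining + first: "n" + "plcel" = "nplcel"

nplcel


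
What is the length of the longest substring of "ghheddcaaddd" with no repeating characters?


Input: "ghheddcaaddd"
Sliding window (track last position of each char):
  Position 0 ('g'): window [0,0] length 1 -- new best
  Position 1 ('h'): window [0,1] length 2 -- new best
  Position 2 ('h'): repeat (last at 1), move window start to 2
  Position 2 ('h'): window [2,2] length 1
  Position 3 ('e'): window [2,3] length 2
  Position 4 ('d'): window [2,4] length 3 -- new best
  Position 5 ('d'): repeat (last at 4), move window start to 5
  Position 5 ('d'): window [5,5] length 1
  Position 6 ('c'): window [5,6] length 2
  Position 7 ('a'): window [5,7] length 3
  Position 8 ('a'): repeat (last at 7), move window start to 8
  Position 8 ('a'): window [8,8] length 1
  Position 9 ('d'): window [8,9] length 2
  Position 10 ('d'): repeat (last at 9), move window start to 10
  Position 10 ('d'): window [10,10] length 1
  Position 11 ('d'): repeat (last at 10), move window start to 11
  Position 11 ('d'): window [11,11] length 1
Longest substring with no repeats: "hed" with length 3

3


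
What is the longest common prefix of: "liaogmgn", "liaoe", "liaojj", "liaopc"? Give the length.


Words: liaogmgn, liaoe, liaojj, liaopc
  Position 0: all 'l' => match
  Position 1: all 'i' => match
  Position 2: all 'a' => match
  Position 3: all 'o' => match
  Position 4: ('g', 'e', 'j', 'p') => mismatch, stop
LCP = "liao" (length 4)

4


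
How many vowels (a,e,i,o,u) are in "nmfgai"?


Input: nmfgai
Checking each character:
  'n' at position 0: consonant
  'm' at position 1: consonant
  'f' at position 2: consonant
  'g' at position 3: consonant
  'a' at position 4: vowel (running total: 1)
  'i' at position 5: vowel (running total: 2)
Total vowels: 2

2


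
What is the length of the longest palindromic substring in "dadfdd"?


Input: "dadfdd"
Checking substrings for palindromes:
  [0:3] "dad" (len 3) => palindrome
  [2:5] "dfd" (len 3) => palindrome
  [4:6] "dd" (len 2) => palindrome
Longest palindromic substring: "dad" with length 3

3


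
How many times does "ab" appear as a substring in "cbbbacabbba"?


Searching for "ab" in "cbbbacabbba"
Scanning each position:
  Position 0: "cb" => no
  Position 1: "bb" => no
  Position 2: "bb" => no
  Position 3: "ba" => no
  Position 4: "ac" => no
  Position 5: "ca" => no
  Position 6: "ab" => MATCH
  Position 7: "bb" => no
  Position 8: "bb" => no
  Position 9: "ba" => no
Total occurrences: 1

1
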